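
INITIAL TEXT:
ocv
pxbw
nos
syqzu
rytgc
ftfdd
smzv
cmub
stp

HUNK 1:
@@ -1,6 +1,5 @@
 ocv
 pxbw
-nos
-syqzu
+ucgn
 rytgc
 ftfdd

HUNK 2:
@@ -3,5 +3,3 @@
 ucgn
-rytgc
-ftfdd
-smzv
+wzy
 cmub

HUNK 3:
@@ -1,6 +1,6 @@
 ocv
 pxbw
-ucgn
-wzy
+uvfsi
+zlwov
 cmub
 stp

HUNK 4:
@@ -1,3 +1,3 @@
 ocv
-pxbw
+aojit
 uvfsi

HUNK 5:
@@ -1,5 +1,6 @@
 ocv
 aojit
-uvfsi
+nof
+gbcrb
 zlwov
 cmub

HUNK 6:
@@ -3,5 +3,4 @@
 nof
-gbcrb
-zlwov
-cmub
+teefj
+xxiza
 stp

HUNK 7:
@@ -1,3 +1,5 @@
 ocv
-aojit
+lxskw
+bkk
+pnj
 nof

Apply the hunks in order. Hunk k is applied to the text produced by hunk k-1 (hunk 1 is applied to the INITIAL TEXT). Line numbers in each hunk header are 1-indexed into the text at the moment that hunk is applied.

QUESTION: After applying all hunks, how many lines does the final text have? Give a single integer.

Hunk 1: at line 1 remove [nos,syqzu] add [ucgn] -> 8 lines: ocv pxbw ucgn rytgc ftfdd smzv cmub stp
Hunk 2: at line 3 remove [rytgc,ftfdd,smzv] add [wzy] -> 6 lines: ocv pxbw ucgn wzy cmub stp
Hunk 3: at line 1 remove [ucgn,wzy] add [uvfsi,zlwov] -> 6 lines: ocv pxbw uvfsi zlwov cmub stp
Hunk 4: at line 1 remove [pxbw] add [aojit] -> 6 lines: ocv aojit uvfsi zlwov cmub stp
Hunk 5: at line 1 remove [uvfsi] add [nof,gbcrb] -> 7 lines: ocv aojit nof gbcrb zlwov cmub stp
Hunk 6: at line 3 remove [gbcrb,zlwov,cmub] add [teefj,xxiza] -> 6 lines: ocv aojit nof teefj xxiza stp
Hunk 7: at line 1 remove [aojit] add [lxskw,bkk,pnj] -> 8 lines: ocv lxskw bkk pnj nof teefj xxiza stp
Final line count: 8

Answer: 8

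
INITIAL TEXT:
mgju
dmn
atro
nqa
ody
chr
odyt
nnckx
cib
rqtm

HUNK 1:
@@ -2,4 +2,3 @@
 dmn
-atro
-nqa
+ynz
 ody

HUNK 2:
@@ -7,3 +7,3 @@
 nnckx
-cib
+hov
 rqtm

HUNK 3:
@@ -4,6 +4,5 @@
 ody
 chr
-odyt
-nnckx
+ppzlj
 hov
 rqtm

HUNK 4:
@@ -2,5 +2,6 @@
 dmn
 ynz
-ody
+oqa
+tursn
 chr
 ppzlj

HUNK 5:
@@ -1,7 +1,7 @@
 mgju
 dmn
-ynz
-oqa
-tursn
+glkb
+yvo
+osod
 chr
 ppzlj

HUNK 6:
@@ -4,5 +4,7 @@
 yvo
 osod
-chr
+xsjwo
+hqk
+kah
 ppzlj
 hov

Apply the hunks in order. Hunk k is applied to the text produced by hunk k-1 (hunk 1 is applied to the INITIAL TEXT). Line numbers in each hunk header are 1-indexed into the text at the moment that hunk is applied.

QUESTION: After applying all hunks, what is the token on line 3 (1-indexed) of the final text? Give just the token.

Hunk 1: at line 2 remove [atro,nqa] add [ynz] -> 9 lines: mgju dmn ynz ody chr odyt nnckx cib rqtm
Hunk 2: at line 7 remove [cib] add [hov] -> 9 lines: mgju dmn ynz ody chr odyt nnckx hov rqtm
Hunk 3: at line 4 remove [odyt,nnckx] add [ppzlj] -> 8 lines: mgju dmn ynz ody chr ppzlj hov rqtm
Hunk 4: at line 2 remove [ody] add [oqa,tursn] -> 9 lines: mgju dmn ynz oqa tursn chr ppzlj hov rqtm
Hunk 5: at line 1 remove [ynz,oqa,tursn] add [glkb,yvo,osod] -> 9 lines: mgju dmn glkb yvo osod chr ppzlj hov rqtm
Hunk 6: at line 4 remove [chr] add [xsjwo,hqk,kah] -> 11 lines: mgju dmn glkb yvo osod xsjwo hqk kah ppzlj hov rqtm
Final line 3: glkb

Answer: glkb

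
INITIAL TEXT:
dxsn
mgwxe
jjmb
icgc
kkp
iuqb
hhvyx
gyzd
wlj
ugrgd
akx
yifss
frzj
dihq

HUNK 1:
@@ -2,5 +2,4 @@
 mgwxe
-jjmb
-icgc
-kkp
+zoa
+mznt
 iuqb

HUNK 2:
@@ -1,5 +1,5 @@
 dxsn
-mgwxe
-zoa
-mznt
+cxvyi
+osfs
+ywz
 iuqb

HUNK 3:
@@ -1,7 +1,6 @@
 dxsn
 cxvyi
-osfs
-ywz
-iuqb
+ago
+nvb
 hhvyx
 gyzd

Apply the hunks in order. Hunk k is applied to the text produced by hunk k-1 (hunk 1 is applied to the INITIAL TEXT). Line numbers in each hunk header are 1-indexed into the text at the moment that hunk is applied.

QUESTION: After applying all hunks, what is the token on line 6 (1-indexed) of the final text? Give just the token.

Answer: gyzd

Derivation:
Hunk 1: at line 2 remove [jjmb,icgc,kkp] add [zoa,mznt] -> 13 lines: dxsn mgwxe zoa mznt iuqb hhvyx gyzd wlj ugrgd akx yifss frzj dihq
Hunk 2: at line 1 remove [mgwxe,zoa,mznt] add [cxvyi,osfs,ywz] -> 13 lines: dxsn cxvyi osfs ywz iuqb hhvyx gyzd wlj ugrgd akx yifss frzj dihq
Hunk 3: at line 1 remove [osfs,ywz,iuqb] add [ago,nvb] -> 12 lines: dxsn cxvyi ago nvb hhvyx gyzd wlj ugrgd akx yifss frzj dihq
Final line 6: gyzd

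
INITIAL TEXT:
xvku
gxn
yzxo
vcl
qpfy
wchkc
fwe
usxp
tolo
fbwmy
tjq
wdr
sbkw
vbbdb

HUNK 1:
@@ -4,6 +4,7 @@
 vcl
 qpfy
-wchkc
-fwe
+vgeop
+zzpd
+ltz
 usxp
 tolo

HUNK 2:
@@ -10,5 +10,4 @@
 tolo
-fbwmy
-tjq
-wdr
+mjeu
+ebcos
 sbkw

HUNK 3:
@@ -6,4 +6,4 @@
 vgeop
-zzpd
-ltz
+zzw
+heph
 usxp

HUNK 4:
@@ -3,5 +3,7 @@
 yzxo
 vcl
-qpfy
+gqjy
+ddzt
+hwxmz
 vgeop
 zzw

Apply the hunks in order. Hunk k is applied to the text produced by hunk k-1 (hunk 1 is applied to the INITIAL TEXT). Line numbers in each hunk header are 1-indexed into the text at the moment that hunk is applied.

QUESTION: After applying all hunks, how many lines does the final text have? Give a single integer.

Hunk 1: at line 4 remove [wchkc,fwe] add [vgeop,zzpd,ltz] -> 15 lines: xvku gxn yzxo vcl qpfy vgeop zzpd ltz usxp tolo fbwmy tjq wdr sbkw vbbdb
Hunk 2: at line 10 remove [fbwmy,tjq,wdr] add [mjeu,ebcos] -> 14 lines: xvku gxn yzxo vcl qpfy vgeop zzpd ltz usxp tolo mjeu ebcos sbkw vbbdb
Hunk 3: at line 6 remove [zzpd,ltz] add [zzw,heph] -> 14 lines: xvku gxn yzxo vcl qpfy vgeop zzw heph usxp tolo mjeu ebcos sbkw vbbdb
Hunk 4: at line 3 remove [qpfy] add [gqjy,ddzt,hwxmz] -> 16 lines: xvku gxn yzxo vcl gqjy ddzt hwxmz vgeop zzw heph usxp tolo mjeu ebcos sbkw vbbdb
Final line count: 16

Answer: 16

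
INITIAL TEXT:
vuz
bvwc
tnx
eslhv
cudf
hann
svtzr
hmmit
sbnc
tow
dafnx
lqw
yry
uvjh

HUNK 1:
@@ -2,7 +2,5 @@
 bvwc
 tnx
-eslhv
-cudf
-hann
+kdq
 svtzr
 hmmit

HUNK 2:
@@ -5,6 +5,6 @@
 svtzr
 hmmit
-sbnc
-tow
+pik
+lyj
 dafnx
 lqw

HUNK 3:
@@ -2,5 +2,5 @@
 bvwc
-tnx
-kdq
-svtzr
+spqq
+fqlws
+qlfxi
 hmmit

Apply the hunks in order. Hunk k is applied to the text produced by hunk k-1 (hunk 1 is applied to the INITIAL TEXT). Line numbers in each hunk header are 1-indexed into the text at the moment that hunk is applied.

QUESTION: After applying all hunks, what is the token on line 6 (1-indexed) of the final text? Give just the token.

Hunk 1: at line 2 remove [eslhv,cudf,hann] add [kdq] -> 12 lines: vuz bvwc tnx kdq svtzr hmmit sbnc tow dafnx lqw yry uvjh
Hunk 2: at line 5 remove [sbnc,tow] add [pik,lyj] -> 12 lines: vuz bvwc tnx kdq svtzr hmmit pik lyj dafnx lqw yry uvjh
Hunk 3: at line 2 remove [tnx,kdq,svtzr] add [spqq,fqlws,qlfxi] -> 12 lines: vuz bvwc spqq fqlws qlfxi hmmit pik lyj dafnx lqw yry uvjh
Final line 6: hmmit

Answer: hmmit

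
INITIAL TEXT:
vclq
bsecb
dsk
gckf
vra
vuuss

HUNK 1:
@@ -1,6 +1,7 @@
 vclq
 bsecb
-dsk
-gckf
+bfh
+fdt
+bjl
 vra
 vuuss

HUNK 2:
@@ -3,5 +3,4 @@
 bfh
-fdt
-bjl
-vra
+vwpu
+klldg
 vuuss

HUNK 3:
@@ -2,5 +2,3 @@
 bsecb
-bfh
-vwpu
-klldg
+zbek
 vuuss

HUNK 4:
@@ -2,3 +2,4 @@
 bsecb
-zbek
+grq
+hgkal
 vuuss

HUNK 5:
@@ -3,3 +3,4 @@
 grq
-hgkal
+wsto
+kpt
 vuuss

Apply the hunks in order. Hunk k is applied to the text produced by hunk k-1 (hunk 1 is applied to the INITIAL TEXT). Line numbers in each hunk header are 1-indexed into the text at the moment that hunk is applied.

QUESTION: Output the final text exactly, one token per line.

Answer: vclq
bsecb
grq
wsto
kpt
vuuss

Derivation:
Hunk 1: at line 1 remove [dsk,gckf] add [bfh,fdt,bjl] -> 7 lines: vclq bsecb bfh fdt bjl vra vuuss
Hunk 2: at line 3 remove [fdt,bjl,vra] add [vwpu,klldg] -> 6 lines: vclq bsecb bfh vwpu klldg vuuss
Hunk 3: at line 2 remove [bfh,vwpu,klldg] add [zbek] -> 4 lines: vclq bsecb zbek vuuss
Hunk 4: at line 2 remove [zbek] add [grq,hgkal] -> 5 lines: vclq bsecb grq hgkal vuuss
Hunk 5: at line 3 remove [hgkal] add [wsto,kpt] -> 6 lines: vclq bsecb grq wsto kpt vuuss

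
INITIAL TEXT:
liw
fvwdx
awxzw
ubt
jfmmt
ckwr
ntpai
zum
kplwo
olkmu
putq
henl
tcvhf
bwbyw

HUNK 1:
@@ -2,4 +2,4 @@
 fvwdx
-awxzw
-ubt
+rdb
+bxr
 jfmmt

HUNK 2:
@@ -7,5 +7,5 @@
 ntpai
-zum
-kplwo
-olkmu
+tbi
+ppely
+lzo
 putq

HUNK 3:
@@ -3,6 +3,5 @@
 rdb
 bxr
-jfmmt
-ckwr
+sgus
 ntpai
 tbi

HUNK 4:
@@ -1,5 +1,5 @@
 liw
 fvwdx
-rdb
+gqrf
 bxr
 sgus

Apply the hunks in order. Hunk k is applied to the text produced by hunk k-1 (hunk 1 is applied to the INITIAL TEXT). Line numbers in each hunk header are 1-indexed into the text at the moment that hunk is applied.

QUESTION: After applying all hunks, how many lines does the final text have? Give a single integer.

Hunk 1: at line 2 remove [awxzw,ubt] add [rdb,bxr] -> 14 lines: liw fvwdx rdb bxr jfmmt ckwr ntpai zum kplwo olkmu putq henl tcvhf bwbyw
Hunk 2: at line 7 remove [zum,kplwo,olkmu] add [tbi,ppely,lzo] -> 14 lines: liw fvwdx rdb bxr jfmmt ckwr ntpai tbi ppely lzo putq henl tcvhf bwbyw
Hunk 3: at line 3 remove [jfmmt,ckwr] add [sgus] -> 13 lines: liw fvwdx rdb bxr sgus ntpai tbi ppely lzo putq henl tcvhf bwbyw
Hunk 4: at line 1 remove [rdb] add [gqrf] -> 13 lines: liw fvwdx gqrf bxr sgus ntpai tbi ppely lzo putq henl tcvhf bwbyw
Final line count: 13

Answer: 13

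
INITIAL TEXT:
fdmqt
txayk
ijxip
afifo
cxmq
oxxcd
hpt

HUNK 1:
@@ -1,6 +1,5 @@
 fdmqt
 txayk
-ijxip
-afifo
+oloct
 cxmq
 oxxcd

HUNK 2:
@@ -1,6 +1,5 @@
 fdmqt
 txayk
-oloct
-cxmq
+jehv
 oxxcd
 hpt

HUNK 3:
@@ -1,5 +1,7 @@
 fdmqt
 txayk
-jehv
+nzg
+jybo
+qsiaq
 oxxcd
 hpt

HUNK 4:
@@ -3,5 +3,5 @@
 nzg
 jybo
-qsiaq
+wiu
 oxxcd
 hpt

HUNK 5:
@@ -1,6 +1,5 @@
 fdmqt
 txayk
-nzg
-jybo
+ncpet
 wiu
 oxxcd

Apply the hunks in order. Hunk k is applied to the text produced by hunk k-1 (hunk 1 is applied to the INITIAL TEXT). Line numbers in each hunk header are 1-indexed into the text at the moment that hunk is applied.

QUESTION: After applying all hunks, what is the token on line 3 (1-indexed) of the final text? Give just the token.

Answer: ncpet

Derivation:
Hunk 1: at line 1 remove [ijxip,afifo] add [oloct] -> 6 lines: fdmqt txayk oloct cxmq oxxcd hpt
Hunk 2: at line 1 remove [oloct,cxmq] add [jehv] -> 5 lines: fdmqt txayk jehv oxxcd hpt
Hunk 3: at line 1 remove [jehv] add [nzg,jybo,qsiaq] -> 7 lines: fdmqt txayk nzg jybo qsiaq oxxcd hpt
Hunk 4: at line 3 remove [qsiaq] add [wiu] -> 7 lines: fdmqt txayk nzg jybo wiu oxxcd hpt
Hunk 5: at line 1 remove [nzg,jybo] add [ncpet] -> 6 lines: fdmqt txayk ncpet wiu oxxcd hpt
Final line 3: ncpet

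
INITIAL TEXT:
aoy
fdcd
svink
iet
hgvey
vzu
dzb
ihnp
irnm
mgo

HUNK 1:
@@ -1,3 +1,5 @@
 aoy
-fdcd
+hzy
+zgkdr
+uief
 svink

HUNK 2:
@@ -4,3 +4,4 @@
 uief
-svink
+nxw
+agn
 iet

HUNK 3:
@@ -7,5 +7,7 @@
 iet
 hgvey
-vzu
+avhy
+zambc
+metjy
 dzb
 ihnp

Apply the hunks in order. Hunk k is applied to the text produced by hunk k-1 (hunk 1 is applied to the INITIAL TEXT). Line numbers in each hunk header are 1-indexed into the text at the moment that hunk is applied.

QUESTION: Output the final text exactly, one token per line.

Answer: aoy
hzy
zgkdr
uief
nxw
agn
iet
hgvey
avhy
zambc
metjy
dzb
ihnp
irnm
mgo

Derivation:
Hunk 1: at line 1 remove [fdcd] add [hzy,zgkdr,uief] -> 12 lines: aoy hzy zgkdr uief svink iet hgvey vzu dzb ihnp irnm mgo
Hunk 2: at line 4 remove [svink] add [nxw,agn] -> 13 lines: aoy hzy zgkdr uief nxw agn iet hgvey vzu dzb ihnp irnm mgo
Hunk 3: at line 7 remove [vzu] add [avhy,zambc,metjy] -> 15 lines: aoy hzy zgkdr uief nxw agn iet hgvey avhy zambc metjy dzb ihnp irnm mgo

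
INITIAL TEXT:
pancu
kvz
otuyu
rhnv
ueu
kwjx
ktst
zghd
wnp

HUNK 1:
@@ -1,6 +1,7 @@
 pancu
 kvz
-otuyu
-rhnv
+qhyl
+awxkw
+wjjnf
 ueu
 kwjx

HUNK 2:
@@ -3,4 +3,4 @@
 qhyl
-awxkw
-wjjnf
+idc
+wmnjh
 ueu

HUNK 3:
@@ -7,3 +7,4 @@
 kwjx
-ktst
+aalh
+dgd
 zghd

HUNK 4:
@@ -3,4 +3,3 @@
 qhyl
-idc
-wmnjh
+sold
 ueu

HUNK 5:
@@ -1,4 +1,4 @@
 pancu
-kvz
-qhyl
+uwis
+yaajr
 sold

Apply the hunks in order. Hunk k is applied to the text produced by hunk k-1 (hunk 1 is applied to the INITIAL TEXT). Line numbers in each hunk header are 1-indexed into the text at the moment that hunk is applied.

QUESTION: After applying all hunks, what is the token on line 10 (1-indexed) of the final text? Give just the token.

Answer: wnp

Derivation:
Hunk 1: at line 1 remove [otuyu,rhnv] add [qhyl,awxkw,wjjnf] -> 10 lines: pancu kvz qhyl awxkw wjjnf ueu kwjx ktst zghd wnp
Hunk 2: at line 3 remove [awxkw,wjjnf] add [idc,wmnjh] -> 10 lines: pancu kvz qhyl idc wmnjh ueu kwjx ktst zghd wnp
Hunk 3: at line 7 remove [ktst] add [aalh,dgd] -> 11 lines: pancu kvz qhyl idc wmnjh ueu kwjx aalh dgd zghd wnp
Hunk 4: at line 3 remove [idc,wmnjh] add [sold] -> 10 lines: pancu kvz qhyl sold ueu kwjx aalh dgd zghd wnp
Hunk 5: at line 1 remove [kvz,qhyl] add [uwis,yaajr] -> 10 lines: pancu uwis yaajr sold ueu kwjx aalh dgd zghd wnp
Final line 10: wnp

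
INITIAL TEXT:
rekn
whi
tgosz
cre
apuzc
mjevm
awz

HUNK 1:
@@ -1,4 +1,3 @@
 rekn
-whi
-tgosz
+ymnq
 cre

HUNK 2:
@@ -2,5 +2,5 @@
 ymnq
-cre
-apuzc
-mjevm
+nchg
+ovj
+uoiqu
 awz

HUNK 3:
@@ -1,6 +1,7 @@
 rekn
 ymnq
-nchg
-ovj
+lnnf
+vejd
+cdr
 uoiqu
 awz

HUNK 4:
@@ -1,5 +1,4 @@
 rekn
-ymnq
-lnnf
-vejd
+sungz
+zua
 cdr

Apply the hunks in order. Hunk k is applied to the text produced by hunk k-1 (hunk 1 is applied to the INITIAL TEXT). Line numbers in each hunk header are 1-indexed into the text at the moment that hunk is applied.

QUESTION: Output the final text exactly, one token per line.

Hunk 1: at line 1 remove [whi,tgosz] add [ymnq] -> 6 lines: rekn ymnq cre apuzc mjevm awz
Hunk 2: at line 2 remove [cre,apuzc,mjevm] add [nchg,ovj,uoiqu] -> 6 lines: rekn ymnq nchg ovj uoiqu awz
Hunk 3: at line 1 remove [nchg,ovj] add [lnnf,vejd,cdr] -> 7 lines: rekn ymnq lnnf vejd cdr uoiqu awz
Hunk 4: at line 1 remove [ymnq,lnnf,vejd] add [sungz,zua] -> 6 lines: rekn sungz zua cdr uoiqu awz

Answer: rekn
sungz
zua
cdr
uoiqu
awz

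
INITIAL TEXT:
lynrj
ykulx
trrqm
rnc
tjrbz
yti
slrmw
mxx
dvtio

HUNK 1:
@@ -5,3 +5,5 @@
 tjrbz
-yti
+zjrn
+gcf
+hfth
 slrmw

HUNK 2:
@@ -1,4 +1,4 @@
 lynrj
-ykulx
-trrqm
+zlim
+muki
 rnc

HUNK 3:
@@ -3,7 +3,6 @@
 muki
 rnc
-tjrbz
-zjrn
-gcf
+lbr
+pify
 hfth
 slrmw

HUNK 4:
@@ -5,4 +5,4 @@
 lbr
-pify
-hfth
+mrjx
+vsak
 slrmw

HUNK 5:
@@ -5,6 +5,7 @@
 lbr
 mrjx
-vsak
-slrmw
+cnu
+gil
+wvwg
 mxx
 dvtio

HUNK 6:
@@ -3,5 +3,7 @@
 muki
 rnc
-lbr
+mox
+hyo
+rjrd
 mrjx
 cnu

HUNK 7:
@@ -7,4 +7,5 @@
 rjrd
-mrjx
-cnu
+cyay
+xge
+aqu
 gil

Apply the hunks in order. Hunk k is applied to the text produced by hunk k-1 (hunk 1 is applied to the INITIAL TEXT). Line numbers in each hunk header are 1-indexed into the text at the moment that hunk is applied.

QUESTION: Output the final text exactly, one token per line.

Answer: lynrj
zlim
muki
rnc
mox
hyo
rjrd
cyay
xge
aqu
gil
wvwg
mxx
dvtio

Derivation:
Hunk 1: at line 5 remove [yti] add [zjrn,gcf,hfth] -> 11 lines: lynrj ykulx trrqm rnc tjrbz zjrn gcf hfth slrmw mxx dvtio
Hunk 2: at line 1 remove [ykulx,trrqm] add [zlim,muki] -> 11 lines: lynrj zlim muki rnc tjrbz zjrn gcf hfth slrmw mxx dvtio
Hunk 3: at line 3 remove [tjrbz,zjrn,gcf] add [lbr,pify] -> 10 lines: lynrj zlim muki rnc lbr pify hfth slrmw mxx dvtio
Hunk 4: at line 5 remove [pify,hfth] add [mrjx,vsak] -> 10 lines: lynrj zlim muki rnc lbr mrjx vsak slrmw mxx dvtio
Hunk 5: at line 5 remove [vsak,slrmw] add [cnu,gil,wvwg] -> 11 lines: lynrj zlim muki rnc lbr mrjx cnu gil wvwg mxx dvtio
Hunk 6: at line 3 remove [lbr] add [mox,hyo,rjrd] -> 13 lines: lynrj zlim muki rnc mox hyo rjrd mrjx cnu gil wvwg mxx dvtio
Hunk 7: at line 7 remove [mrjx,cnu] add [cyay,xge,aqu] -> 14 lines: lynrj zlim muki rnc mox hyo rjrd cyay xge aqu gil wvwg mxx dvtio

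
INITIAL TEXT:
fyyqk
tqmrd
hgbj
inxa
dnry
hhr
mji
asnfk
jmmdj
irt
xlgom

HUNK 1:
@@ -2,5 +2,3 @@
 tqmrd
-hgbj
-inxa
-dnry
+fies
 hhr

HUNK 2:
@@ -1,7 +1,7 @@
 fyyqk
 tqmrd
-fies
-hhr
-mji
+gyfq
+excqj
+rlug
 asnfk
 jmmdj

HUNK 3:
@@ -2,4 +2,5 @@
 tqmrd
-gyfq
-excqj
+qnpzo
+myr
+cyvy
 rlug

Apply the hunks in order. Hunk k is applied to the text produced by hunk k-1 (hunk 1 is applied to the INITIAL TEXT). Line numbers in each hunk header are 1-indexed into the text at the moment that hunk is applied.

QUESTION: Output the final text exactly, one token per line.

Answer: fyyqk
tqmrd
qnpzo
myr
cyvy
rlug
asnfk
jmmdj
irt
xlgom

Derivation:
Hunk 1: at line 2 remove [hgbj,inxa,dnry] add [fies] -> 9 lines: fyyqk tqmrd fies hhr mji asnfk jmmdj irt xlgom
Hunk 2: at line 1 remove [fies,hhr,mji] add [gyfq,excqj,rlug] -> 9 lines: fyyqk tqmrd gyfq excqj rlug asnfk jmmdj irt xlgom
Hunk 3: at line 2 remove [gyfq,excqj] add [qnpzo,myr,cyvy] -> 10 lines: fyyqk tqmrd qnpzo myr cyvy rlug asnfk jmmdj irt xlgom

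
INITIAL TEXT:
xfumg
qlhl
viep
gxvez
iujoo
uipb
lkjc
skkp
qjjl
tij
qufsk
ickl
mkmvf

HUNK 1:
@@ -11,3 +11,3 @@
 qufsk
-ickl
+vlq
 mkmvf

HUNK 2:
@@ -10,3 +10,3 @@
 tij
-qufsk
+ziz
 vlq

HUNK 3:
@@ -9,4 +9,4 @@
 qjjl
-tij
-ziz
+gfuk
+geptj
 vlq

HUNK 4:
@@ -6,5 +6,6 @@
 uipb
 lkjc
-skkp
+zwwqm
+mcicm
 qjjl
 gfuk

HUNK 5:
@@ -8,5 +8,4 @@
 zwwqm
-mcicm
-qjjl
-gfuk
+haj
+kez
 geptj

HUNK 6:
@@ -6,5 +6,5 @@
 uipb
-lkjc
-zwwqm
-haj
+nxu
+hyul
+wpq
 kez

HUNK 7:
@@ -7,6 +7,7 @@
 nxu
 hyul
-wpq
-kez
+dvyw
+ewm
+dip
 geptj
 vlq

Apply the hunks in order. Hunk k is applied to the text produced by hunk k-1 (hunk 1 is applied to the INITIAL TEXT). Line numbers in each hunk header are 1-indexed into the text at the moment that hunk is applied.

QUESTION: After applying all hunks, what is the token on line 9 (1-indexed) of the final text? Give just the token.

Hunk 1: at line 11 remove [ickl] add [vlq] -> 13 lines: xfumg qlhl viep gxvez iujoo uipb lkjc skkp qjjl tij qufsk vlq mkmvf
Hunk 2: at line 10 remove [qufsk] add [ziz] -> 13 lines: xfumg qlhl viep gxvez iujoo uipb lkjc skkp qjjl tij ziz vlq mkmvf
Hunk 3: at line 9 remove [tij,ziz] add [gfuk,geptj] -> 13 lines: xfumg qlhl viep gxvez iujoo uipb lkjc skkp qjjl gfuk geptj vlq mkmvf
Hunk 4: at line 6 remove [skkp] add [zwwqm,mcicm] -> 14 lines: xfumg qlhl viep gxvez iujoo uipb lkjc zwwqm mcicm qjjl gfuk geptj vlq mkmvf
Hunk 5: at line 8 remove [mcicm,qjjl,gfuk] add [haj,kez] -> 13 lines: xfumg qlhl viep gxvez iujoo uipb lkjc zwwqm haj kez geptj vlq mkmvf
Hunk 6: at line 6 remove [lkjc,zwwqm,haj] add [nxu,hyul,wpq] -> 13 lines: xfumg qlhl viep gxvez iujoo uipb nxu hyul wpq kez geptj vlq mkmvf
Hunk 7: at line 7 remove [wpq,kez] add [dvyw,ewm,dip] -> 14 lines: xfumg qlhl viep gxvez iujoo uipb nxu hyul dvyw ewm dip geptj vlq mkmvf
Final line 9: dvyw

Answer: dvyw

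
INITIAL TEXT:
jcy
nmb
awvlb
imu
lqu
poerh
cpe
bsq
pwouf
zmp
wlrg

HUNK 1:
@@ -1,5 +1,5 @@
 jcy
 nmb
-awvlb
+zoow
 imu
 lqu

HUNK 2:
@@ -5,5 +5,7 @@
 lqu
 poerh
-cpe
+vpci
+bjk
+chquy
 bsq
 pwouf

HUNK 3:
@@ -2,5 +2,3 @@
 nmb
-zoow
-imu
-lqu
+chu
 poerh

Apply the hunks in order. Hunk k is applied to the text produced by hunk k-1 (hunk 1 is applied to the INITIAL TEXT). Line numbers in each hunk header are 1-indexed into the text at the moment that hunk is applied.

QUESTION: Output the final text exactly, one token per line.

Answer: jcy
nmb
chu
poerh
vpci
bjk
chquy
bsq
pwouf
zmp
wlrg

Derivation:
Hunk 1: at line 1 remove [awvlb] add [zoow] -> 11 lines: jcy nmb zoow imu lqu poerh cpe bsq pwouf zmp wlrg
Hunk 2: at line 5 remove [cpe] add [vpci,bjk,chquy] -> 13 lines: jcy nmb zoow imu lqu poerh vpci bjk chquy bsq pwouf zmp wlrg
Hunk 3: at line 2 remove [zoow,imu,lqu] add [chu] -> 11 lines: jcy nmb chu poerh vpci bjk chquy bsq pwouf zmp wlrg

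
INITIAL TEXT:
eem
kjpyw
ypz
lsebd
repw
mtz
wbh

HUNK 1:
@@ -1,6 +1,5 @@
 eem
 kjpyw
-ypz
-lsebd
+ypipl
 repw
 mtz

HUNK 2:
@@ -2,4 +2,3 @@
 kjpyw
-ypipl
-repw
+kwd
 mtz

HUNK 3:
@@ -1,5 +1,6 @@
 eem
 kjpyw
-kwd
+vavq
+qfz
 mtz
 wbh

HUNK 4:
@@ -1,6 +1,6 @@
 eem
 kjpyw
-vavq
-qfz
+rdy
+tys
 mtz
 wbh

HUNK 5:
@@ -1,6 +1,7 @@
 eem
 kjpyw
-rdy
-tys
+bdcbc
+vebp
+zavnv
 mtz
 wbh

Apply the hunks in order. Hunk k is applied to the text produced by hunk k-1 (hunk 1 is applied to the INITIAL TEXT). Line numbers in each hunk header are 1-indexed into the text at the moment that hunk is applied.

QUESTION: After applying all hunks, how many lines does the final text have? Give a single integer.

Answer: 7

Derivation:
Hunk 1: at line 1 remove [ypz,lsebd] add [ypipl] -> 6 lines: eem kjpyw ypipl repw mtz wbh
Hunk 2: at line 2 remove [ypipl,repw] add [kwd] -> 5 lines: eem kjpyw kwd mtz wbh
Hunk 3: at line 1 remove [kwd] add [vavq,qfz] -> 6 lines: eem kjpyw vavq qfz mtz wbh
Hunk 4: at line 1 remove [vavq,qfz] add [rdy,tys] -> 6 lines: eem kjpyw rdy tys mtz wbh
Hunk 5: at line 1 remove [rdy,tys] add [bdcbc,vebp,zavnv] -> 7 lines: eem kjpyw bdcbc vebp zavnv mtz wbh
Final line count: 7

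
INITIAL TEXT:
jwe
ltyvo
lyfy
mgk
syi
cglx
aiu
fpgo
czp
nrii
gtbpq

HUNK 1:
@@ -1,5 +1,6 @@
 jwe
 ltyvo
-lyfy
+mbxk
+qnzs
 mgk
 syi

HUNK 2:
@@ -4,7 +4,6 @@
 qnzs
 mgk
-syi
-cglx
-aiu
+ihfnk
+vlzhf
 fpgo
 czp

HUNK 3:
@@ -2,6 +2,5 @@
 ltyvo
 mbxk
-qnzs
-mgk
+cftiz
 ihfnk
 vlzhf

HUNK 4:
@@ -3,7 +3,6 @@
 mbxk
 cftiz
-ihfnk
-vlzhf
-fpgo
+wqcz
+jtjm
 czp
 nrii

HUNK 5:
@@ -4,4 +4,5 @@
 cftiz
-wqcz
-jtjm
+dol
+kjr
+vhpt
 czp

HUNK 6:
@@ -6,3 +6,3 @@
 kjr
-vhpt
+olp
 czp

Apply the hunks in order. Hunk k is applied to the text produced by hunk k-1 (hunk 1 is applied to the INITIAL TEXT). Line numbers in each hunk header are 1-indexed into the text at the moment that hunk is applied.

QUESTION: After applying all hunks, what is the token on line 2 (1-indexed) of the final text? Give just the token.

Hunk 1: at line 1 remove [lyfy] add [mbxk,qnzs] -> 12 lines: jwe ltyvo mbxk qnzs mgk syi cglx aiu fpgo czp nrii gtbpq
Hunk 2: at line 4 remove [syi,cglx,aiu] add [ihfnk,vlzhf] -> 11 lines: jwe ltyvo mbxk qnzs mgk ihfnk vlzhf fpgo czp nrii gtbpq
Hunk 3: at line 2 remove [qnzs,mgk] add [cftiz] -> 10 lines: jwe ltyvo mbxk cftiz ihfnk vlzhf fpgo czp nrii gtbpq
Hunk 4: at line 3 remove [ihfnk,vlzhf,fpgo] add [wqcz,jtjm] -> 9 lines: jwe ltyvo mbxk cftiz wqcz jtjm czp nrii gtbpq
Hunk 5: at line 4 remove [wqcz,jtjm] add [dol,kjr,vhpt] -> 10 lines: jwe ltyvo mbxk cftiz dol kjr vhpt czp nrii gtbpq
Hunk 6: at line 6 remove [vhpt] add [olp] -> 10 lines: jwe ltyvo mbxk cftiz dol kjr olp czp nrii gtbpq
Final line 2: ltyvo

Answer: ltyvo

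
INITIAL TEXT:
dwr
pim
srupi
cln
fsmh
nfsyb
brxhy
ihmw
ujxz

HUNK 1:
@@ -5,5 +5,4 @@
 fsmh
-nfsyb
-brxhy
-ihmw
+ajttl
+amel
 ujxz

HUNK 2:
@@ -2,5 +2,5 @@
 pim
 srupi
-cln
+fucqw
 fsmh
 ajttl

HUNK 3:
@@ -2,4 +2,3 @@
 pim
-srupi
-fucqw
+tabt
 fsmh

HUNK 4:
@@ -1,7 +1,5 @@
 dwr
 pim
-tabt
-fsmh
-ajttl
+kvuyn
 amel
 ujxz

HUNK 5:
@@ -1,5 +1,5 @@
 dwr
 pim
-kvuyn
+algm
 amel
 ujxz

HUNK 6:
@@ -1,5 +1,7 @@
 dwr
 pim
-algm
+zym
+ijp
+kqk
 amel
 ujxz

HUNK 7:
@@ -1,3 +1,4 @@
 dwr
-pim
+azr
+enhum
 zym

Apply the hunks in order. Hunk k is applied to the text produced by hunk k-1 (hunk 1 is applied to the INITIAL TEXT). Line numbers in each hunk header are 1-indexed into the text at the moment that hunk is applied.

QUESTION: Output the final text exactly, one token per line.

Hunk 1: at line 5 remove [nfsyb,brxhy,ihmw] add [ajttl,amel] -> 8 lines: dwr pim srupi cln fsmh ajttl amel ujxz
Hunk 2: at line 2 remove [cln] add [fucqw] -> 8 lines: dwr pim srupi fucqw fsmh ajttl amel ujxz
Hunk 3: at line 2 remove [srupi,fucqw] add [tabt] -> 7 lines: dwr pim tabt fsmh ajttl amel ujxz
Hunk 4: at line 1 remove [tabt,fsmh,ajttl] add [kvuyn] -> 5 lines: dwr pim kvuyn amel ujxz
Hunk 5: at line 1 remove [kvuyn] add [algm] -> 5 lines: dwr pim algm amel ujxz
Hunk 6: at line 1 remove [algm] add [zym,ijp,kqk] -> 7 lines: dwr pim zym ijp kqk amel ujxz
Hunk 7: at line 1 remove [pim] add [azr,enhum] -> 8 lines: dwr azr enhum zym ijp kqk amel ujxz

Answer: dwr
azr
enhum
zym
ijp
kqk
amel
ujxz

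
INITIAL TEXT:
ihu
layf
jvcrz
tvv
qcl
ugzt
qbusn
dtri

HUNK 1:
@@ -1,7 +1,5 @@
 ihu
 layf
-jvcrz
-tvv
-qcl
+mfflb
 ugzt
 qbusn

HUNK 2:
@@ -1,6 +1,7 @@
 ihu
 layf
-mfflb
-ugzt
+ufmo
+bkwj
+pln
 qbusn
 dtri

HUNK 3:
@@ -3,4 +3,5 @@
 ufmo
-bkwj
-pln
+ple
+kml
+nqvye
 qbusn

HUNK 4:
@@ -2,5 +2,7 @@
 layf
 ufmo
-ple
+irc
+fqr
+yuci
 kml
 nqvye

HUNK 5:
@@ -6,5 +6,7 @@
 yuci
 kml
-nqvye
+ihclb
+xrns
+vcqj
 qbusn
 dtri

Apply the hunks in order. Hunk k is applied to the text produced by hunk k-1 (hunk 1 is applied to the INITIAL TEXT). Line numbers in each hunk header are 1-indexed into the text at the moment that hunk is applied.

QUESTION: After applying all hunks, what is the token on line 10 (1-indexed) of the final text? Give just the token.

Answer: vcqj

Derivation:
Hunk 1: at line 1 remove [jvcrz,tvv,qcl] add [mfflb] -> 6 lines: ihu layf mfflb ugzt qbusn dtri
Hunk 2: at line 1 remove [mfflb,ugzt] add [ufmo,bkwj,pln] -> 7 lines: ihu layf ufmo bkwj pln qbusn dtri
Hunk 3: at line 3 remove [bkwj,pln] add [ple,kml,nqvye] -> 8 lines: ihu layf ufmo ple kml nqvye qbusn dtri
Hunk 4: at line 2 remove [ple] add [irc,fqr,yuci] -> 10 lines: ihu layf ufmo irc fqr yuci kml nqvye qbusn dtri
Hunk 5: at line 6 remove [nqvye] add [ihclb,xrns,vcqj] -> 12 lines: ihu layf ufmo irc fqr yuci kml ihclb xrns vcqj qbusn dtri
Final line 10: vcqj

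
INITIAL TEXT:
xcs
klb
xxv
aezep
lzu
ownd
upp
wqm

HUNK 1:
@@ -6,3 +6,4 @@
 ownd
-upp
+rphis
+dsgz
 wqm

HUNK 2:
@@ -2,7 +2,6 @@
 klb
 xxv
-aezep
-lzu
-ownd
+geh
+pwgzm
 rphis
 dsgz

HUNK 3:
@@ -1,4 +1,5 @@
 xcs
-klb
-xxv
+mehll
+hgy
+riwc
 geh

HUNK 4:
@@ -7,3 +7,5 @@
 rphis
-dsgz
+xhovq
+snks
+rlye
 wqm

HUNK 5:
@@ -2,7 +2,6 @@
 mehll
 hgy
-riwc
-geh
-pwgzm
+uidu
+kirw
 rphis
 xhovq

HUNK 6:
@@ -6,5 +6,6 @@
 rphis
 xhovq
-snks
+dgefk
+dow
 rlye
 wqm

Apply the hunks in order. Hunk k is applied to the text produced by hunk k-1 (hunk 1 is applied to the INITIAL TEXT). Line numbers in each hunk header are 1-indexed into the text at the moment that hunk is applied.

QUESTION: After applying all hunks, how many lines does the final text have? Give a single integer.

Answer: 11

Derivation:
Hunk 1: at line 6 remove [upp] add [rphis,dsgz] -> 9 lines: xcs klb xxv aezep lzu ownd rphis dsgz wqm
Hunk 2: at line 2 remove [aezep,lzu,ownd] add [geh,pwgzm] -> 8 lines: xcs klb xxv geh pwgzm rphis dsgz wqm
Hunk 3: at line 1 remove [klb,xxv] add [mehll,hgy,riwc] -> 9 lines: xcs mehll hgy riwc geh pwgzm rphis dsgz wqm
Hunk 4: at line 7 remove [dsgz] add [xhovq,snks,rlye] -> 11 lines: xcs mehll hgy riwc geh pwgzm rphis xhovq snks rlye wqm
Hunk 5: at line 2 remove [riwc,geh,pwgzm] add [uidu,kirw] -> 10 lines: xcs mehll hgy uidu kirw rphis xhovq snks rlye wqm
Hunk 6: at line 6 remove [snks] add [dgefk,dow] -> 11 lines: xcs mehll hgy uidu kirw rphis xhovq dgefk dow rlye wqm
Final line count: 11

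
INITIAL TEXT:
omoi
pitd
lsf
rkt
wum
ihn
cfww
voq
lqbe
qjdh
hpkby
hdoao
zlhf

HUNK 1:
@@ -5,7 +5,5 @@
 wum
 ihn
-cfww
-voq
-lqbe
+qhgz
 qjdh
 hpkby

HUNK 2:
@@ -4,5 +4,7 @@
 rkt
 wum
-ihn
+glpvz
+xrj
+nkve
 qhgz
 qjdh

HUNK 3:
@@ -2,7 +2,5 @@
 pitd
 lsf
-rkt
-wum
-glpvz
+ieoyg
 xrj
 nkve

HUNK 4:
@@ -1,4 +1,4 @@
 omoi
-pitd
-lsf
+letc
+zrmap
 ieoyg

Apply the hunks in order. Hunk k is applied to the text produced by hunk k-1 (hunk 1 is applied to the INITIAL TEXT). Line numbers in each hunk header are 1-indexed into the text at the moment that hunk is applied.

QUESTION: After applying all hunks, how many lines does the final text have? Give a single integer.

Answer: 11

Derivation:
Hunk 1: at line 5 remove [cfww,voq,lqbe] add [qhgz] -> 11 lines: omoi pitd lsf rkt wum ihn qhgz qjdh hpkby hdoao zlhf
Hunk 2: at line 4 remove [ihn] add [glpvz,xrj,nkve] -> 13 lines: omoi pitd lsf rkt wum glpvz xrj nkve qhgz qjdh hpkby hdoao zlhf
Hunk 3: at line 2 remove [rkt,wum,glpvz] add [ieoyg] -> 11 lines: omoi pitd lsf ieoyg xrj nkve qhgz qjdh hpkby hdoao zlhf
Hunk 4: at line 1 remove [pitd,lsf] add [letc,zrmap] -> 11 lines: omoi letc zrmap ieoyg xrj nkve qhgz qjdh hpkby hdoao zlhf
Final line count: 11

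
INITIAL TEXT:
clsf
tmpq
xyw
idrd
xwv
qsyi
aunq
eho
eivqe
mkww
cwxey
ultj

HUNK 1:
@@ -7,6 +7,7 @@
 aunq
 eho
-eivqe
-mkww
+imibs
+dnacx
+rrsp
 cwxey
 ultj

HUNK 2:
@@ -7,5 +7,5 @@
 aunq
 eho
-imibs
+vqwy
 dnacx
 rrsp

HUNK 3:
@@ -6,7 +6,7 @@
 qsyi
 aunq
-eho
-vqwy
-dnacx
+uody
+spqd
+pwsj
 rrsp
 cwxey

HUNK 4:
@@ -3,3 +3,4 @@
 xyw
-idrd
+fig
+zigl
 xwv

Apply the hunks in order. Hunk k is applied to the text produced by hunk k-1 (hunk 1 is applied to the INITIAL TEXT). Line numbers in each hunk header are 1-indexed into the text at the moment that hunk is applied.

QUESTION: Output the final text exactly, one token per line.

Hunk 1: at line 7 remove [eivqe,mkww] add [imibs,dnacx,rrsp] -> 13 lines: clsf tmpq xyw idrd xwv qsyi aunq eho imibs dnacx rrsp cwxey ultj
Hunk 2: at line 7 remove [imibs] add [vqwy] -> 13 lines: clsf tmpq xyw idrd xwv qsyi aunq eho vqwy dnacx rrsp cwxey ultj
Hunk 3: at line 6 remove [eho,vqwy,dnacx] add [uody,spqd,pwsj] -> 13 lines: clsf tmpq xyw idrd xwv qsyi aunq uody spqd pwsj rrsp cwxey ultj
Hunk 4: at line 3 remove [idrd] add [fig,zigl] -> 14 lines: clsf tmpq xyw fig zigl xwv qsyi aunq uody spqd pwsj rrsp cwxey ultj

Answer: clsf
tmpq
xyw
fig
zigl
xwv
qsyi
aunq
uody
spqd
pwsj
rrsp
cwxey
ultj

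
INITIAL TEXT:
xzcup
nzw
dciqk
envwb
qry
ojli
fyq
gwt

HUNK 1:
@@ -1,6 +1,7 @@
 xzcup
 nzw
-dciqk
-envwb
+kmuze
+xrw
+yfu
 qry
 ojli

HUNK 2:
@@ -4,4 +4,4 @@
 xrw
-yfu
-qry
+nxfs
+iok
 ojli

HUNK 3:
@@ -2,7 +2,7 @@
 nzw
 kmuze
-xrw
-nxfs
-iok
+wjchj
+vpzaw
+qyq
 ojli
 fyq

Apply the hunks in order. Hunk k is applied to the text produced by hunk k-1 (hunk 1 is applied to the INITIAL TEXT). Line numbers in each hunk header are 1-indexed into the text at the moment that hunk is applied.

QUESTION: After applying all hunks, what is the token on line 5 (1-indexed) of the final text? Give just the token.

Hunk 1: at line 1 remove [dciqk,envwb] add [kmuze,xrw,yfu] -> 9 lines: xzcup nzw kmuze xrw yfu qry ojli fyq gwt
Hunk 2: at line 4 remove [yfu,qry] add [nxfs,iok] -> 9 lines: xzcup nzw kmuze xrw nxfs iok ojli fyq gwt
Hunk 3: at line 2 remove [xrw,nxfs,iok] add [wjchj,vpzaw,qyq] -> 9 lines: xzcup nzw kmuze wjchj vpzaw qyq ojli fyq gwt
Final line 5: vpzaw

Answer: vpzaw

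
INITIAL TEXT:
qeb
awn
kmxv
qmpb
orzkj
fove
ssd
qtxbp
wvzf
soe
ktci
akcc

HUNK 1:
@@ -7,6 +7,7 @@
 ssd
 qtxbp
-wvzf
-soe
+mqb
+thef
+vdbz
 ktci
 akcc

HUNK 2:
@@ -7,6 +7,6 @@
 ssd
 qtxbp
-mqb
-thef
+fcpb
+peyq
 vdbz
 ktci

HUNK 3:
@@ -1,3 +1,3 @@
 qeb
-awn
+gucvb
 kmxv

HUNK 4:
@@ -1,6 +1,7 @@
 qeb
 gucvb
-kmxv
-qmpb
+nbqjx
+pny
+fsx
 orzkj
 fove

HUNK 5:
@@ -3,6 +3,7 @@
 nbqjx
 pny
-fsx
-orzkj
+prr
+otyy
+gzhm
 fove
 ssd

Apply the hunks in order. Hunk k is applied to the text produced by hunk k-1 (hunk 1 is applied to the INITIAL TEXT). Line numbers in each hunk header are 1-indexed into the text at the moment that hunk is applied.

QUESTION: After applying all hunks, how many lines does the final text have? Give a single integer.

Hunk 1: at line 7 remove [wvzf,soe] add [mqb,thef,vdbz] -> 13 lines: qeb awn kmxv qmpb orzkj fove ssd qtxbp mqb thef vdbz ktci akcc
Hunk 2: at line 7 remove [mqb,thef] add [fcpb,peyq] -> 13 lines: qeb awn kmxv qmpb orzkj fove ssd qtxbp fcpb peyq vdbz ktci akcc
Hunk 3: at line 1 remove [awn] add [gucvb] -> 13 lines: qeb gucvb kmxv qmpb orzkj fove ssd qtxbp fcpb peyq vdbz ktci akcc
Hunk 4: at line 1 remove [kmxv,qmpb] add [nbqjx,pny,fsx] -> 14 lines: qeb gucvb nbqjx pny fsx orzkj fove ssd qtxbp fcpb peyq vdbz ktci akcc
Hunk 5: at line 3 remove [fsx,orzkj] add [prr,otyy,gzhm] -> 15 lines: qeb gucvb nbqjx pny prr otyy gzhm fove ssd qtxbp fcpb peyq vdbz ktci akcc
Final line count: 15

Answer: 15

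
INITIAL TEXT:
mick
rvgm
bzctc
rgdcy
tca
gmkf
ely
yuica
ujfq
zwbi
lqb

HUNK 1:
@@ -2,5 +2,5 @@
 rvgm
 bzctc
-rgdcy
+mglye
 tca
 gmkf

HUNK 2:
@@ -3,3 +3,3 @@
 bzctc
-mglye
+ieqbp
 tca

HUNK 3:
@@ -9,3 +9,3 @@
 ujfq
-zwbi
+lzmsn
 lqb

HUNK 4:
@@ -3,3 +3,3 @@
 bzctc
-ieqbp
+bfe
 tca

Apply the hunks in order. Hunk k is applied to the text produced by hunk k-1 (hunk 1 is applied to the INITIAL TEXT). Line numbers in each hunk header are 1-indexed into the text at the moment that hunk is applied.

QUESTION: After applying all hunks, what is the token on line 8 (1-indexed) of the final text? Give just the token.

Answer: yuica

Derivation:
Hunk 1: at line 2 remove [rgdcy] add [mglye] -> 11 lines: mick rvgm bzctc mglye tca gmkf ely yuica ujfq zwbi lqb
Hunk 2: at line 3 remove [mglye] add [ieqbp] -> 11 lines: mick rvgm bzctc ieqbp tca gmkf ely yuica ujfq zwbi lqb
Hunk 3: at line 9 remove [zwbi] add [lzmsn] -> 11 lines: mick rvgm bzctc ieqbp tca gmkf ely yuica ujfq lzmsn lqb
Hunk 4: at line 3 remove [ieqbp] add [bfe] -> 11 lines: mick rvgm bzctc bfe tca gmkf ely yuica ujfq lzmsn lqb
Final line 8: yuica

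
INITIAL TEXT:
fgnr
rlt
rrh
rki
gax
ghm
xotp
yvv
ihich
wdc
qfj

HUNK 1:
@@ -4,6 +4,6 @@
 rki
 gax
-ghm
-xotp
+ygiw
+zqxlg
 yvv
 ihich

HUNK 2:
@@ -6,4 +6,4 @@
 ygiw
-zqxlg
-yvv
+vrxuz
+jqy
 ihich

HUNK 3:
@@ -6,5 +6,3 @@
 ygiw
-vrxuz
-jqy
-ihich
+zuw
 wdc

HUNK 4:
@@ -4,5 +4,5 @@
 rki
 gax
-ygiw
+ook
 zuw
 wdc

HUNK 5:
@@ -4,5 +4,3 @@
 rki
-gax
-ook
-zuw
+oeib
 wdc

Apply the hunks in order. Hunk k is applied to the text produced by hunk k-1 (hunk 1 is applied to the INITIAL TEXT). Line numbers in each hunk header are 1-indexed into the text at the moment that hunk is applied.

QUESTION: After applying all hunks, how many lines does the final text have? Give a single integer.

Answer: 7

Derivation:
Hunk 1: at line 4 remove [ghm,xotp] add [ygiw,zqxlg] -> 11 lines: fgnr rlt rrh rki gax ygiw zqxlg yvv ihich wdc qfj
Hunk 2: at line 6 remove [zqxlg,yvv] add [vrxuz,jqy] -> 11 lines: fgnr rlt rrh rki gax ygiw vrxuz jqy ihich wdc qfj
Hunk 3: at line 6 remove [vrxuz,jqy,ihich] add [zuw] -> 9 lines: fgnr rlt rrh rki gax ygiw zuw wdc qfj
Hunk 4: at line 4 remove [ygiw] add [ook] -> 9 lines: fgnr rlt rrh rki gax ook zuw wdc qfj
Hunk 5: at line 4 remove [gax,ook,zuw] add [oeib] -> 7 lines: fgnr rlt rrh rki oeib wdc qfj
Final line count: 7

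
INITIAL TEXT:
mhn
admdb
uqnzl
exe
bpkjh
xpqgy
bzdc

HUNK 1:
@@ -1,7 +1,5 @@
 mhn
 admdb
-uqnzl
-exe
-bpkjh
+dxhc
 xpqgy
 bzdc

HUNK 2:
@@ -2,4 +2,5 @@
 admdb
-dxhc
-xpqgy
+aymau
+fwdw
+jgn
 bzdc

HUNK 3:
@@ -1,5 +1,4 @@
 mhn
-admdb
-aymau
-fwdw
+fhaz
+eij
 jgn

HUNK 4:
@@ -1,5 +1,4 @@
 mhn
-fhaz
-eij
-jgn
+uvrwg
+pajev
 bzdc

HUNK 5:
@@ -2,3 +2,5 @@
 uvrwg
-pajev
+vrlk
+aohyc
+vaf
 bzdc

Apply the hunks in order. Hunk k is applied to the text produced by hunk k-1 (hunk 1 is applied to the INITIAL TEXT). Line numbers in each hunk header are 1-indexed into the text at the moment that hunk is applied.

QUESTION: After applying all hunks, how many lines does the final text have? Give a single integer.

Answer: 6

Derivation:
Hunk 1: at line 1 remove [uqnzl,exe,bpkjh] add [dxhc] -> 5 lines: mhn admdb dxhc xpqgy bzdc
Hunk 2: at line 2 remove [dxhc,xpqgy] add [aymau,fwdw,jgn] -> 6 lines: mhn admdb aymau fwdw jgn bzdc
Hunk 3: at line 1 remove [admdb,aymau,fwdw] add [fhaz,eij] -> 5 lines: mhn fhaz eij jgn bzdc
Hunk 4: at line 1 remove [fhaz,eij,jgn] add [uvrwg,pajev] -> 4 lines: mhn uvrwg pajev bzdc
Hunk 5: at line 2 remove [pajev] add [vrlk,aohyc,vaf] -> 6 lines: mhn uvrwg vrlk aohyc vaf bzdc
Final line count: 6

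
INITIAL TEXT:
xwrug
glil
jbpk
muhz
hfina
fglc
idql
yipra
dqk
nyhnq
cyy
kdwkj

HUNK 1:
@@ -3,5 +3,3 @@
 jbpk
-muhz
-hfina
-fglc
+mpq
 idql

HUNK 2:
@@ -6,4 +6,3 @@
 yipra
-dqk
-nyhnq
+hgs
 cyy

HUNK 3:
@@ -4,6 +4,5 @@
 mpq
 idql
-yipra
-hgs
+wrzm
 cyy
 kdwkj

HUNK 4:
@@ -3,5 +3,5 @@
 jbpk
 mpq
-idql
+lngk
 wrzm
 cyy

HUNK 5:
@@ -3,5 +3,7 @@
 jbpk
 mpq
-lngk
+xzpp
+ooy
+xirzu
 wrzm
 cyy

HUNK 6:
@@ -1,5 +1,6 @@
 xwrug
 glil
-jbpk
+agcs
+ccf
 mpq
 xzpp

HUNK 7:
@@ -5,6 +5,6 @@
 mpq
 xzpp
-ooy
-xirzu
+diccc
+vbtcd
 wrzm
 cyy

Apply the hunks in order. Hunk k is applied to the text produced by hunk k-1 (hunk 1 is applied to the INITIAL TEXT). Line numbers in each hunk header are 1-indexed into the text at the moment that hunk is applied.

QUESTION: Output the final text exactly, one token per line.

Hunk 1: at line 3 remove [muhz,hfina,fglc] add [mpq] -> 10 lines: xwrug glil jbpk mpq idql yipra dqk nyhnq cyy kdwkj
Hunk 2: at line 6 remove [dqk,nyhnq] add [hgs] -> 9 lines: xwrug glil jbpk mpq idql yipra hgs cyy kdwkj
Hunk 3: at line 4 remove [yipra,hgs] add [wrzm] -> 8 lines: xwrug glil jbpk mpq idql wrzm cyy kdwkj
Hunk 4: at line 3 remove [idql] add [lngk] -> 8 lines: xwrug glil jbpk mpq lngk wrzm cyy kdwkj
Hunk 5: at line 3 remove [lngk] add [xzpp,ooy,xirzu] -> 10 lines: xwrug glil jbpk mpq xzpp ooy xirzu wrzm cyy kdwkj
Hunk 6: at line 1 remove [jbpk] add [agcs,ccf] -> 11 lines: xwrug glil agcs ccf mpq xzpp ooy xirzu wrzm cyy kdwkj
Hunk 7: at line 5 remove [ooy,xirzu] add [diccc,vbtcd] -> 11 lines: xwrug glil agcs ccf mpq xzpp diccc vbtcd wrzm cyy kdwkj

Answer: xwrug
glil
agcs
ccf
mpq
xzpp
diccc
vbtcd
wrzm
cyy
kdwkj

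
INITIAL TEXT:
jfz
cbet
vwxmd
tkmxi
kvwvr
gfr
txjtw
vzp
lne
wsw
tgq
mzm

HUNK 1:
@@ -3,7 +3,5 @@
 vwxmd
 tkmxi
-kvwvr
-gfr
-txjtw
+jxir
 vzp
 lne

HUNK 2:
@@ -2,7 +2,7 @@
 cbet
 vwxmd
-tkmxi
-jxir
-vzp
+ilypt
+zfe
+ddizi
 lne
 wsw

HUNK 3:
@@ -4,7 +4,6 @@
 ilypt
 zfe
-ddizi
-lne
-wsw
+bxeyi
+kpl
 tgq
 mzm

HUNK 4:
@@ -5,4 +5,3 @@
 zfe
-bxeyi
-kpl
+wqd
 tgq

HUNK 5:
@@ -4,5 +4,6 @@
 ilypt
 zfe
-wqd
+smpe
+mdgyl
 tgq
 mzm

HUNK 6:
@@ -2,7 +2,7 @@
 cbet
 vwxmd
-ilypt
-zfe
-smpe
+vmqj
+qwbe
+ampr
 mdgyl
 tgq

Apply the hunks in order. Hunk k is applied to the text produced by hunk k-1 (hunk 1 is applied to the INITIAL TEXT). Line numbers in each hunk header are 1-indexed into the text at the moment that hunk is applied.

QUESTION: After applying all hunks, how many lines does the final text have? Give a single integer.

Answer: 9

Derivation:
Hunk 1: at line 3 remove [kvwvr,gfr,txjtw] add [jxir] -> 10 lines: jfz cbet vwxmd tkmxi jxir vzp lne wsw tgq mzm
Hunk 2: at line 2 remove [tkmxi,jxir,vzp] add [ilypt,zfe,ddizi] -> 10 lines: jfz cbet vwxmd ilypt zfe ddizi lne wsw tgq mzm
Hunk 3: at line 4 remove [ddizi,lne,wsw] add [bxeyi,kpl] -> 9 lines: jfz cbet vwxmd ilypt zfe bxeyi kpl tgq mzm
Hunk 4: at line 5 remove [bxeyi,kpl] add [wqd] -> 8 lines: jfz cbet vwxmd ilypt zfe wqd tgq mzm
Hunk 5: at line 4 remove [wqd] add [smpe,mdgyl] -> 9 lines: jfz cbet vwxmd ilypt zfe smpe mdgyl tgq mzm
Hunk 6: at line 2 remove [ilypt,zfe,smpe] add [vmqj,qwbe,ampr] -> 9 lines: jfz cbet vwxmd vmqj qwbe ampr mdgyl tgq mzm
Final line count: 9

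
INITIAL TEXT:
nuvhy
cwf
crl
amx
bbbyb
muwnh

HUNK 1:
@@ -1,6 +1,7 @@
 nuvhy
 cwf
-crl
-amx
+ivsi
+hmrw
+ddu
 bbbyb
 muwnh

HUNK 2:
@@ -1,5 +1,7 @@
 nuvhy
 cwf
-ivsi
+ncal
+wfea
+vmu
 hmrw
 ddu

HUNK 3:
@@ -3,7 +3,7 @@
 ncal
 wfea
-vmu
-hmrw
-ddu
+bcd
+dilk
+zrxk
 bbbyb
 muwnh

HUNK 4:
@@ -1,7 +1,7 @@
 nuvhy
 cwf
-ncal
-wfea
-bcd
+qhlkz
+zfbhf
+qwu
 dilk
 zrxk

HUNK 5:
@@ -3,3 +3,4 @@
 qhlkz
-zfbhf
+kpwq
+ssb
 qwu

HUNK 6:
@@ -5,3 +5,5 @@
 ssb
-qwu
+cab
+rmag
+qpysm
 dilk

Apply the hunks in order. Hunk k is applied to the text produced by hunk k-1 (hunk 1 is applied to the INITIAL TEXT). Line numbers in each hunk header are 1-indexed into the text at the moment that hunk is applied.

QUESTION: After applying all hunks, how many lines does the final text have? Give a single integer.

Answer: 12

Derivation:
Hunk 1: at line 1 remove [crl,amx] add [ivsi,hmrw,ddu] -> 7 lines: nuvhy cwf ivsi hmrw ddu bbbyb muwnh
Hunk 2: at line 1 remove [ivsi] add [ncal,wfea,vmu] -> 9 lines: nuvhy cwf ncal wfea vmu hmrw ddu bbbyb muwnh
Hunk 3: at line 3 remove [vmu,hmrw,ddu] add [bcd,dilk,zrxk] -> 9 lines: nuvhy cwf ncal wfea bcd dilk zrxk bbbyb muwnh
Hunk 4: at line 1 remove [ncal,wfea,bcd] add [qhlkz,zfbhf,qwu] -> 9 lines: nuvhy cwf qhlkz zfbhf qwu dilk zrxk bbbyb muwnh
Hunk 5: at line 3 remove [zfbhf] add [kpwq,ssb] -> 10 lines: nuvhy cwf qhlkz kpwq ssb qwu dilk zrxk bbbyb muwnh
Hunk 6: at line 5 remove [qwu] add [cab,rmag,qpysm] -> 12 lines: nuvhy cwf qhlkz kpwq ssb cab rmag qpysm dilk zrxk bbbyb muwnh
Final line count: 12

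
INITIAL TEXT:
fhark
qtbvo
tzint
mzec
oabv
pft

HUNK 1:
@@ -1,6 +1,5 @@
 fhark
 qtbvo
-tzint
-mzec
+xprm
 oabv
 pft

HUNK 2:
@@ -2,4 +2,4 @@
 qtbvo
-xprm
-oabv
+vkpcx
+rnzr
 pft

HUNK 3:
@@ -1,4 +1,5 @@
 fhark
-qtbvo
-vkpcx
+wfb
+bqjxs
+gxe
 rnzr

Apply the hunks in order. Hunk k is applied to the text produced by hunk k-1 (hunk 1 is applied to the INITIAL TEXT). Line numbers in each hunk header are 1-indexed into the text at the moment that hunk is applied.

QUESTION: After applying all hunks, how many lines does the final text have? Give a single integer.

Answer: 6

Derivation:
Hunk 1: at line 1 remove [tzint,mzec] add [xprm] -> 5 lines: fhark qtbvo xprm oabv pft
Hunk 2: at line 2 remove [xprm,oabv] add [vkpcx,rnzr] -> 5 lines: fhark qtbvo vkpcx rnzr pft
Hunk 3: at line 1 remove [qtbvo,vkpcx] add [wfb,bqjxs,gxe] -> 6 lines: fhark wfb bqjxs gxe rnzr pft
Final line count: 6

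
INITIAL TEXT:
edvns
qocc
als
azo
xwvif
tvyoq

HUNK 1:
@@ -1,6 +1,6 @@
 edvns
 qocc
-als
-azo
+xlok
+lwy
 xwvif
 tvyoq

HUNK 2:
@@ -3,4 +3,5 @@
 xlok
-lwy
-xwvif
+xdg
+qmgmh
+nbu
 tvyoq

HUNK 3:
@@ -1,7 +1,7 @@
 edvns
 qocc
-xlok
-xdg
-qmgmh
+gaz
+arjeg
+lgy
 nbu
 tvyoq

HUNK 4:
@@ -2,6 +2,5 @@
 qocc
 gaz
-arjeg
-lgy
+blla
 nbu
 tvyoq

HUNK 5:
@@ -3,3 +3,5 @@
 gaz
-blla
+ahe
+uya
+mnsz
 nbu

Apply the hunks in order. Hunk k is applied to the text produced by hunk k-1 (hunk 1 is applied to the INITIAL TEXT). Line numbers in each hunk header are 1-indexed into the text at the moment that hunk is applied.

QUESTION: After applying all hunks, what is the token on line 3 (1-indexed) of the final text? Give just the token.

Hunk 1: at line 1 remove [als,azo] add [xlok,lwy] -> 6 lines: edvns qocc xlok lwy xwvif tvyoq
Hunk 2: at line 3 remove [lwy,xwvif] add [xdg,qmgmh,nbu] -> 7 lines: edvns qocc xlok xdg qmgmh nbu tvyoq
Hunk 3: at line 1 remove [xlok,xdg,qmgmh] add [gaz,arjeg,lgy] -> 7 lines: edvns qocc gaz arjeg lgy nbu tvyoq
Hunk 4: at line 2 remove [arjeg,lgy] add [blla] -> 6 lines: edvns qocc gaz blla nbu tvyoq
Hunk 5: at line 3 remove [blla] add [ahe,uya,mnsz] -> 8 lines: edvns qocc gaz ahe uya mnsz nbu tvyoq
Final line 3: gaz

Answer: gaz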